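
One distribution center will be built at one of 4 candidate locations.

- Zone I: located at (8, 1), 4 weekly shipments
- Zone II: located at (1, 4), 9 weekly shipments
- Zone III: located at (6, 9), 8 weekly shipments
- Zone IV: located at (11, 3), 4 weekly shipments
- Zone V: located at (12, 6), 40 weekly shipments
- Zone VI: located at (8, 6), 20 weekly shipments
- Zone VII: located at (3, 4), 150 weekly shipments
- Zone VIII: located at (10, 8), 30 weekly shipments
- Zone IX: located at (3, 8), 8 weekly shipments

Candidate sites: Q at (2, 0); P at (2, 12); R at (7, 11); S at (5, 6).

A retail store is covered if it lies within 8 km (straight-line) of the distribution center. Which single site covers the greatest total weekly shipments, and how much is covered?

Coverage radius r = 8 km; a point is covered iff (Δx)²+(Δy)² ≤ 8² = 64.
  Q (2, 0): covers {Zone I, Zone II, Zone VII} → 163
  P (2, 12): covers {Zone III, Zone IX} → 16
  R (7, 11): covers {Zone III, Zone V, Zone VI, Zone VIII, Zone IX} → 106
  S (5, 6): covers {Zone I, Zone II, Zone III, Zone IV, Zone V, Zone VI, Zone VII, Zone VIII, Zone IX} → 273
Maximum coverage at S: 273 weekly shipments.

S, covering 273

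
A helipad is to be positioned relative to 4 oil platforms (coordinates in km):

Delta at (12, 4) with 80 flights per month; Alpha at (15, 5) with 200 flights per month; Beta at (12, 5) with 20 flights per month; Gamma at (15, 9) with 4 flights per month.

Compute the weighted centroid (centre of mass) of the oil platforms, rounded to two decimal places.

(14.01, 4.79)

The minimiser of Σwᵢ‖p−pᵢ‖² is the weighted centroid p* = (Σwᵢpᵢ)/(Σwᵢ).
Σwᵢ = 304.
Σwᵢxᵢ = 80·12 + 200·15 + 20·12 + 4·15 = 4260.
Σwᵢyᵢ = 80·4 + 200·5 + 20·5 + 4·9 = 1456.
x* = 4260/304 = 14.01, y* = 1456/304 = 4.79.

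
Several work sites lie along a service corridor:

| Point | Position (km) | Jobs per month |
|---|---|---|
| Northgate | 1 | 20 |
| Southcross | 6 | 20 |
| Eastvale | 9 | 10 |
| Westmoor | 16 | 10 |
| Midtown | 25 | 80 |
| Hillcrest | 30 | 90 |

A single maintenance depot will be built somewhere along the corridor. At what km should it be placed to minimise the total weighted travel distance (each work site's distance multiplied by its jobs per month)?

For a sum of weighted absolute distances on a line, the optimum is the weighted median (not the mean). Total weight W = 230; half-weight = 115.
Sort by position and accumulate weight:
  km 1 (Northgate, w=20) → cum 20
  km 6 (Southcross, w=20) → cum 40
  km 9 (Eastvale, w=10) → cum 50
  km 16 (Westmoor, w=10) → cum 60
  km 25 (Midtown, w=80) → cum 140  ≥ 115 → median here
  km 30 (Hillcrest, w=90) → cum 230
Optimal location: km 25.

x = 25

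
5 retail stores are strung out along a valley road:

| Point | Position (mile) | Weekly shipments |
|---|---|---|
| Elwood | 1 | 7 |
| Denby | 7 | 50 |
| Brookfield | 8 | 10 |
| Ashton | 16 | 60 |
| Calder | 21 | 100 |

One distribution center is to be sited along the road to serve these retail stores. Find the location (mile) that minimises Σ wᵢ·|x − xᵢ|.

For a sum of weighted absolute distances on a line, the optimum is the weighted median (not the mean). Total weight W = 227; half-weight = 113.5.
Sort by position and accumulate weight:
  mile 1 (Elwood, w=7) → cum 7
  mile 7 (Denby, w=50) → cum 57
  mile 8 (Brookfield, w=10) → cum 67
  mile 16 (Ashton, w=60) → cum 127  ≥ 113.5 → median here
  mile 21 (Calder, w=100) → cum 227
Optimal location: mile 16.

x = 16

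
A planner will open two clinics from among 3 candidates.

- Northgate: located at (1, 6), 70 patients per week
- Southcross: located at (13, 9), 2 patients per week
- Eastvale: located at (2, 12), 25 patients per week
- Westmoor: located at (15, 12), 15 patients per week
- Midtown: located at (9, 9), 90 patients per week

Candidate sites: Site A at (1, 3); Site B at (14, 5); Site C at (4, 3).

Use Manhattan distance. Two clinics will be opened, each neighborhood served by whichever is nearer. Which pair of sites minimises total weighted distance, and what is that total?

Evaluate every pair (each demand assigned to the nearer of the two):
  {Site A, Site B}: total = 1400
  {Site B, Site C}: total = 1635
  {Site A, Site C}: total = 1780
Best pair: {Site A, Site B} with total 1400.

{Site A, Site B}, total 1400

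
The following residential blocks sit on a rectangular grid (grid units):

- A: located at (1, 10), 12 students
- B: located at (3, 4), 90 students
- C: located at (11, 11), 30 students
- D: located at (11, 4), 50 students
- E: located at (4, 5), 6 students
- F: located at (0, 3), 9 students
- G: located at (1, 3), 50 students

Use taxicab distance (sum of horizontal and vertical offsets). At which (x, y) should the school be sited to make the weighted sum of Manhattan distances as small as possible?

(3, 4)

Manhattan distance separates: Σwᵢ(|x−xᵢ|+|y−yᵢ|) = Σwᵢ|x−xᵢ| + Σwᵢ|y−yᵢ|, so x and y are optimised independently as 1-D weighted medians.
Total weight W = 247; half = 123.5.
x-coordinate, sorted with cumulative weight:
  x=0 (F, w=9) cum 9
  x=1 (A, w=12) cum 21
  x=1 (G, w=50) cum 71
  x=3 (B, w=90) cum 161  ← median
  x=4 (E, w=6) cum 167
  x=11 (C, w=30) cum 197
  x=11 (D, w=50) cum 247
⇒ x* = 3
y-coordinate, sorted with cumulative weight:
  y=3 (F, w=9) cum 9
  y=3 (G, w=50) cum 59
  y=4 (B, w=90) cum 149  ← median
  y=4 (D, w=50) cum 199
  y=5 (E, w=6) cum 205
  y=10 (A, w=12) cum 217
  y=11 (C, w=30) cum 247
⇒ y* = 4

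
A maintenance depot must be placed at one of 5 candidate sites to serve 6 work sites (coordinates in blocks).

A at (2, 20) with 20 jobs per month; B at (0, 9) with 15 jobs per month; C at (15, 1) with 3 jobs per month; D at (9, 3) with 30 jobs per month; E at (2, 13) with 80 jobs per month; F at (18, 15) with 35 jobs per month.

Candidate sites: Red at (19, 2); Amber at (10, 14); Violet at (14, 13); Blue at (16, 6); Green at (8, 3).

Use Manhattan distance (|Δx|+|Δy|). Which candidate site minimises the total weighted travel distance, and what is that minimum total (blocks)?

Total weighted distance at each candidate:
  Red (19, 2): total = 4165
  Amber (10, 14): total = 1954
  Violet (14, 13): total = 2309
  Blue (16, 6): total = 3228
  Green (8, 3): total = 2777
Minimum is at Amber with total 1954 blocks.

Amber, total 1954 blocks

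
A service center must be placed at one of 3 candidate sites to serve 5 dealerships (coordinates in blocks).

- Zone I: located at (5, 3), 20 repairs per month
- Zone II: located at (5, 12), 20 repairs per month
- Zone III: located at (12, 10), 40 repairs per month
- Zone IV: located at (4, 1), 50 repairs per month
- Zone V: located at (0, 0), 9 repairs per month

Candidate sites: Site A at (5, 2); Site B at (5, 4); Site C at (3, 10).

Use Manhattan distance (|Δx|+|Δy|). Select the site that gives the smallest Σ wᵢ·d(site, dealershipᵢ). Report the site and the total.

Total weighted distance at each candidate:
  Site A (5, 2): total = 983
  Site B (5, 4): total = 981
  Site C (3, 10): total = 1237
Minimum is at Site B with total 981 blocks.

Site B, total 981 blocks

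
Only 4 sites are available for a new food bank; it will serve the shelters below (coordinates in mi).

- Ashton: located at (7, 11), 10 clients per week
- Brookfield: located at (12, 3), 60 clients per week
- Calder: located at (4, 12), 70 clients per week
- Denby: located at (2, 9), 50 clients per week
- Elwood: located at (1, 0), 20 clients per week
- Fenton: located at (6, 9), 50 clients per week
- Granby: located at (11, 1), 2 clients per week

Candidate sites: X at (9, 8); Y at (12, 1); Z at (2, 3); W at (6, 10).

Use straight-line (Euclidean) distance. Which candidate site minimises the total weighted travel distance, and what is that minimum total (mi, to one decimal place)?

W, total 1265.7 mi

Total weighted distance at each candidate:
  X (9, 8): total = 1586.6
  Y (12, 1): total = 2547.1
  Z (2, 3): total = 2081.9
  W (6, 10): total = 1265.7
Minimum is at W with total 1265.7 mi.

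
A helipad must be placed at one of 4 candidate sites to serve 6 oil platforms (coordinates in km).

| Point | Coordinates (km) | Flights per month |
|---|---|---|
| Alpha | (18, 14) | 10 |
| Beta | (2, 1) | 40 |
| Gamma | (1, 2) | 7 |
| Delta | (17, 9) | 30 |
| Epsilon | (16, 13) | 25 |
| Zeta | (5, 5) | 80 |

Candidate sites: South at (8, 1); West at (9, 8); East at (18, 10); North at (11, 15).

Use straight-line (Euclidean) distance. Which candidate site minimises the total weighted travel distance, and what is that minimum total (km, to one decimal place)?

West, total 1431.1 km

Total weighted distance at each candidate:
  South (8, 1): total = 1575.3
  West (9, 8): total = 1431.1
  East (18, 10): total = 2152.7
  North (11, 15): total = 2173.4
Minimum is at West with total 1431.1 km.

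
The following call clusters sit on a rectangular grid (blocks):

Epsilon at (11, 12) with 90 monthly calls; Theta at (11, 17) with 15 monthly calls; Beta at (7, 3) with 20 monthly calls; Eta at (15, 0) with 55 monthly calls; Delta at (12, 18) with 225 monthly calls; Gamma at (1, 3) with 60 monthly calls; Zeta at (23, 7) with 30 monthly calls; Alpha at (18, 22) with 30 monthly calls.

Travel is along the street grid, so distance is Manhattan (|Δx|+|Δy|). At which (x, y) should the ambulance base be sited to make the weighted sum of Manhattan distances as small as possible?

Manhattan distance separates: Σwᵢ(|x−xᵢ|+|y−yᵢ|) = Σwᵢ|x−xᵢ| + Σwᵢ|y−yᵢ|, so x and y are optimised independently as 1-D weighted medians.
Total weight W = 525; half = 262.5.
x-coordinate, sorted with cumulative weight:
  x=1 (Gamma, w=60) cum 60
  x=7 (Beta, w=20) cum 80
  x=11 (Epsilon, w=90) cum 170
  x=11 (Theta, w=15) cum 185
  x=12 (Delta, w=225) cum 410  ← median
  x=15 (Eta, w=55) cum 465
  x=18 (Alpha, w=30) cum 495
  x=23 (Zeta, w=30) cum 525
⇒ x* = 12
y-coordinate, sorted with cumulative weight:
  y=0 (Eta, w=55) cum 55
  y=3 (Beta, w=20) cum 75
  y=3 (Gamma, w=60) cum 135
  y=7 (Zeta, w=30) cum 165
  y=12 (Epsilon, w=90) cum 255
  y=17 (Theta, w=15) cum 270  ← median
  y=18 (Delta, w=225) cum 495
  y=22 (Alpha, w=30) cum 525
⇒ y* = 17

(12, 17)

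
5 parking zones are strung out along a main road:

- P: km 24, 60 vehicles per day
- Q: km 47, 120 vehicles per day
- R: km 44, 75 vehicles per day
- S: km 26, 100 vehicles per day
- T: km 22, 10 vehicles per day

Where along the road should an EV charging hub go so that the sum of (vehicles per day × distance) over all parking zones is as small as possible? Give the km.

x = 44

For a sum of weighted absolute distances on a line, the optimum is the weighted median (not the mean). Total weight W = 365; half-weight = 182.5.
Sort by position and accumulate weight:
  km 22 (T, w=10) → cum 10
  km 24 (P, w=60) → cum 70
  km 26 (S, w=100) → cum 170
  km 44 (R, w=75) → cum 245  ≥ 182.5 → median here
  km 47 (Q, w=120) → cum 365
Optimal location: km 44.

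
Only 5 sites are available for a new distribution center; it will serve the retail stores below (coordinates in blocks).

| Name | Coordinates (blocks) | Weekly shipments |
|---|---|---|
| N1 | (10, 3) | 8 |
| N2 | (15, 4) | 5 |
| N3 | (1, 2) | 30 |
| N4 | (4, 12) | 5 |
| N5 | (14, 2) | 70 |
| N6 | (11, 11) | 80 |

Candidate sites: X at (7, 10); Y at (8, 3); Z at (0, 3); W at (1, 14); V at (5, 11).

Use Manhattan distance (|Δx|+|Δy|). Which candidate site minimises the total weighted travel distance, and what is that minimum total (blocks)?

Total weighted distance at each candidate:
  X (7, 10): total = 2045
  Y (8, 3): total = 1731
  Z (0, 3): total = 2855
  W (1, 14): total = 3455
  V (5, 11): total = 2329
Minimum is at Y with total 1731 blocks.

Y, total 1731 blocks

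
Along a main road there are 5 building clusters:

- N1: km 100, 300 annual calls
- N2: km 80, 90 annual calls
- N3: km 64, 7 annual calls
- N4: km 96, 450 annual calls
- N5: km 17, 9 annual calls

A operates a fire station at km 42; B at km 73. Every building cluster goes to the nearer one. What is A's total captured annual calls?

The indifferent point is the midpoint (42+73)/2 = 57.5; building clusters left of it (closer to A at 42) go to A, those right go to B.
  N5 at 17 (w=9) → A
  N3 at 64 (w=7) → B
  N2 at 80 (w=90) → B
  N4 at 96 (w=450) → B
  N1 at 100 (w=300) → B
A captures 9; B captures 847.

9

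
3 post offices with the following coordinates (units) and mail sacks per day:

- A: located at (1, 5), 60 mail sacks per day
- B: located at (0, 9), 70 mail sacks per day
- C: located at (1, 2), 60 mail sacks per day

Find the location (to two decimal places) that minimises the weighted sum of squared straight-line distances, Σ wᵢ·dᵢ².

(0.63, 5.53)

The minimiser of Σwᵢ‖p−pᵢ‖² is the weighted centroid p* = (Σwᵢpᵢ)/(Σwᵢ).
Σwᵢ = 190.
Σwᵢxᵢ = 60·1 + 70·0 + 60·1 = 120.
Σwᵢyᵢ = 60·5 + 70·9 + 60·2 = 1050.
x* = 120/190 = 0.63, y* = 1050/190 = 5.53.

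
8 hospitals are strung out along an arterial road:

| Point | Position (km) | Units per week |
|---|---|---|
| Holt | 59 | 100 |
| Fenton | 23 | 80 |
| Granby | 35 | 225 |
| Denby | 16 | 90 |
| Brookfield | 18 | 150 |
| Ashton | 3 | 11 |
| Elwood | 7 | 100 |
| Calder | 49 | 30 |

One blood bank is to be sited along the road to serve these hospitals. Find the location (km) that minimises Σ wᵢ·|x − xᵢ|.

x = 23

For a sum of weighted absolute distances on a line, the optimum is the weighted median (not the mean). Total weight W = 786; half-weight = 393.
Sort by position and accumulate weight:
  km 3 (Ashton, w=11) → cum 11
  km 7 (Elwood, w=100) → cum 111
  km 16 (Denby, w=90) → cum 201
  km 18 (Brookfield, w=150) → cum 351
  km 23 (Fenton, w=80) → cum 431  ≥ 393 → median here
  km 35 (Granby, w=225) → cum 656
  km 49 (Calder, w=30) → cum 686
  km 59 (Holt, w=100) → cum 786
Optimal location: km 23.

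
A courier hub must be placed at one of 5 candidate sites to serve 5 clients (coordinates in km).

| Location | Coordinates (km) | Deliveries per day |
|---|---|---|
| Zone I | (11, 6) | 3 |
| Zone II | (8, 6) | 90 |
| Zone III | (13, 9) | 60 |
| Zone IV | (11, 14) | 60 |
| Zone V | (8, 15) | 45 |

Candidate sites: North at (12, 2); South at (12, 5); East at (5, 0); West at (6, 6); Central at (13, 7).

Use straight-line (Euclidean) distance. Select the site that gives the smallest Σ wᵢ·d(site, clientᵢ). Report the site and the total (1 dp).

Central, total 1447.0 km

Total weighted distance at each candidate:
  North (12, 2): total = 2280.3
  South (12, 5): total = 1650.7
  East (5, 0): total = 2954.0
  West (6, 6): total = 1632.9
  Central (13, 7): total = 1447.0
Minimum is at Central with total 1447.0 km.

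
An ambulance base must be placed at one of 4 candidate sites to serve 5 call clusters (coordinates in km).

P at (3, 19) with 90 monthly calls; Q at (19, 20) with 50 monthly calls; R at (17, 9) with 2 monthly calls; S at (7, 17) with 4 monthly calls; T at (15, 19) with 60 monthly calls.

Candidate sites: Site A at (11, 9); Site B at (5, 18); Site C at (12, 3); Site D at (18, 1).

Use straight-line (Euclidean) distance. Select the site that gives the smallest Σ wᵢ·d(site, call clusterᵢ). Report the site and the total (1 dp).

Site B, total 1550.3 km

Total weighted distance at each candidate:
  Site A (11, 9): total = 2526.6
  Site B (5, 18): total = 1550.3
  Site C (12, 3): total = 3623.2
  Site D (18, 1): total = 4248.8
Minimum is at Site B with total 1550.3 km.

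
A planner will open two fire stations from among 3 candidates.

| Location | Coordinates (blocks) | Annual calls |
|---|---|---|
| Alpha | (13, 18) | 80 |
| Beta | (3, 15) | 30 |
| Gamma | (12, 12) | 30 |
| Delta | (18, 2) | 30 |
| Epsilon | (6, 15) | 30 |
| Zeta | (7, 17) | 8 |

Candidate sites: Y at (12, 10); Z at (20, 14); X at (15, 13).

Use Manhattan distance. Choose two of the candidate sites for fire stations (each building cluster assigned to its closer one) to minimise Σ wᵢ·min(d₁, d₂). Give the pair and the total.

Evaluate every pair (each demand assigned to the nearer of the two):
  {Y, X}: total = 1886
  {Z, X}: total = 1946
  {Y, Z}: total = 2046
Best pair: {Y, X} with total 1886.

{Y, X}, total 1886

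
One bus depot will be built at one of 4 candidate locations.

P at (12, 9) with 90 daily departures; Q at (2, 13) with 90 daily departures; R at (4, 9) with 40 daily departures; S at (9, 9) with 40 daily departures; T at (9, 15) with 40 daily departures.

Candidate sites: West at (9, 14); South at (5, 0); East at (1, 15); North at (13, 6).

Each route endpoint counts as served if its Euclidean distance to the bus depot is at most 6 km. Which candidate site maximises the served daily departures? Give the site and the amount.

Coverage radius r = 6 km; a point is covered iff (Δx)²+(Δy)² ≤ 6² = 36.
  West (9, 14): covers {P, S, T} → 170
  South (5, 0): covers {none} → 0
  East (1, 15): covers {Q} → 90
  North (13, 6): covers {P, S} → 130
Maximum coverage at West: 170 daily departures.

West, covering 170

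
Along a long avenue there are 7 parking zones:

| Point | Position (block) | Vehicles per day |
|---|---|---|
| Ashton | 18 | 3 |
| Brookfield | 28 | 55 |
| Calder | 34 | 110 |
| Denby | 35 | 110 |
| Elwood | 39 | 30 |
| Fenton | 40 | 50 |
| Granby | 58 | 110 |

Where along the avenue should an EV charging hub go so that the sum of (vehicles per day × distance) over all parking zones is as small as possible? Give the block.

For a sum of weighted absolute distances on a line, the optimum is the weighted median (not the mean). Total weight W = 468; half-weight = 234.
Sort by position and accumulate weight:
  block 18 (Ashton, w=3) → cum 3
  block 28 (Brookfield, w=55) → cum 58
  block 34 (Calder, w=110) → cum 168
  block 35 (Denby, w=110) → cum 278  ≥ 234 → median here
  block 39 (Elwood, w=30) → cum 308
  block 40 (Fenton, w=50) → cum 358
  block 58 (Granby, w=110) → cum 468
Optimal location: block 35.

x = 35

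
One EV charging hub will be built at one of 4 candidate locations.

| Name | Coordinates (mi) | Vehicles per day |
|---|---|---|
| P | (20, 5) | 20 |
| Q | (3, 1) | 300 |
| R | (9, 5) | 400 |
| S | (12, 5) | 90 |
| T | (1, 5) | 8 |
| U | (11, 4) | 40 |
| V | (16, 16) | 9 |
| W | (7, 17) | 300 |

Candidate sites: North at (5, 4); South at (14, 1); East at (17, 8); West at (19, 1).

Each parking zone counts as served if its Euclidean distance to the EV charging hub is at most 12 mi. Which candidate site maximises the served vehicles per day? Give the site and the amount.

South, covering 850

Coverage radius r = 12 mi; a point is covered iff (Δx)²+(Δy)² ≤ 12² = 144.
  North (5, 4): covers {Q, R, S, T, U} → 838
  South (14, 1): covers {P, Q, R, S, U} → 850
  East (17, 8): covers {P, R, S, U, V} → 559
  West (19, 1): covers {P, R, S, U} → 550
Maximum coverage at South: 850 vehicles per day.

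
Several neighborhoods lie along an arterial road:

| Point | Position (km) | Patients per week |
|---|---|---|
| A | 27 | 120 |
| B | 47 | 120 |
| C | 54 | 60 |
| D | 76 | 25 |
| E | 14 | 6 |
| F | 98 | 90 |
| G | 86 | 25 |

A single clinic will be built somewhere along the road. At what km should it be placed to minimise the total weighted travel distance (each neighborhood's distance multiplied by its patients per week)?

For a sum of weighted absolute distances on a line, the optimum is the weighted median (not the mean). Total weight W = 446; half-weight = 223.
Sort by position and accumulate weight:
  km 14 (E, w=6) → cum 6
  km 27 (A, w=120) → cum 126
  km 47 (B, w=120) → cum 246  ≥ 223 → median here
  km 54 (C, w=60) → cum 306
  km 76 (D, w=25) → cum 331
  km 86 (G, w=25) → cum 356
  km 98 (F, w=90) → cum 446
Optimal location: km 47.

x = 47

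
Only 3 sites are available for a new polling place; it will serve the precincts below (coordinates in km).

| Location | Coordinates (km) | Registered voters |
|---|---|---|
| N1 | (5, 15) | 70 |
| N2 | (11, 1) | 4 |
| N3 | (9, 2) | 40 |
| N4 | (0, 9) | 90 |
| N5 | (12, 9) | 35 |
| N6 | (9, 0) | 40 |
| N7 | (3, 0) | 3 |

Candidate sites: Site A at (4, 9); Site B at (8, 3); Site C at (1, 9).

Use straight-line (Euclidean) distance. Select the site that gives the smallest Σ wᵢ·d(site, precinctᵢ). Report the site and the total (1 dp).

Site A, total 1891.4 km

Total weighted distance at each candidate:
  Site A (4, 9): total = 1891.4
  Site B (8, 3): total = 2233.2
  Site C (1, 9): total = 1965.5
Minimum is at Site A with total 1891.4 km.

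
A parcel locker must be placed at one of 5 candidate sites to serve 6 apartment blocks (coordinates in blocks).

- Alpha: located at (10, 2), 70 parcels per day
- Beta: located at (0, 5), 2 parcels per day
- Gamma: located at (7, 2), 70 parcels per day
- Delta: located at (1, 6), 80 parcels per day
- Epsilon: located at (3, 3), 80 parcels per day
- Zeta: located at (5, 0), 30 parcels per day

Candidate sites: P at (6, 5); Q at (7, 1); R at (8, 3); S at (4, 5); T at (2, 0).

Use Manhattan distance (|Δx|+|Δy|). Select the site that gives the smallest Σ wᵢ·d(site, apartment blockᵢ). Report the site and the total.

Total weighted distance at each candidate:
  P (6, 5): total = 1842
  Q (7, 1): total = 1822
  R (8, 3): total = 1750
  S (4, 5): total = 1798
  T (2, 0): total = 2174
Minimum is at R with total 1750 blocks.

R, total 1750 blocks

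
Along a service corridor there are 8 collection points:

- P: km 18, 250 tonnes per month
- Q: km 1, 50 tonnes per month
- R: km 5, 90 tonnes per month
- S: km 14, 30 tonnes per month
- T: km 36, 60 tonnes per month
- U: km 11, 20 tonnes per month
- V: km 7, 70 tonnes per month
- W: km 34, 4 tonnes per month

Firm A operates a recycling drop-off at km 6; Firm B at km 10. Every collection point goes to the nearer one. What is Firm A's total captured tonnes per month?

The indifferent point is the midpoint (6+10)/2 = 8; collection points left of it (closer to Firm A at 6) go to Firm A, those right go to Firm B.
  Q at 1 (w=50) → Firm A
  R at 5 (w=90) → Firm A
  V at 7 (w=70) → Firm A
  U at 11 (w=20) → Firm B
  S at 14 (w=30) → Firm B
  P at 18 (w=250) → Firm B
  W at 34 (w=4) → Firm B
  T at 36 (w=60) → Firm B
Firm A captures 210; Firm B captures 364.

210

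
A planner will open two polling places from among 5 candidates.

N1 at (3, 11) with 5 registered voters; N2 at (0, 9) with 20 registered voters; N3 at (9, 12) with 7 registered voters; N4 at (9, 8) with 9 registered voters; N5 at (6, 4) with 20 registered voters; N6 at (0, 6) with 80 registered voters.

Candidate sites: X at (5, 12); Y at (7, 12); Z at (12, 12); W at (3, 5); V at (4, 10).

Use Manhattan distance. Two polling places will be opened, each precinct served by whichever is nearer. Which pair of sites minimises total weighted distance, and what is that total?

{W, V}, total 622

Evaluate every pair (each demand assigned to the nearer of the two):
  {W, V}: total = 622
  {Y, W}: total = 633
  {Z, W}: total = 654
  {X, W}: total = 655
  {Y, V}: total = 978
  {Z, V}: total = 994
  {X, V}: total = 1001
  {X, Y}: total = 1303
  {X, Z}: total = 1319
  {Y, Z}: total = 1513
Best pair: {W, V} with total 622.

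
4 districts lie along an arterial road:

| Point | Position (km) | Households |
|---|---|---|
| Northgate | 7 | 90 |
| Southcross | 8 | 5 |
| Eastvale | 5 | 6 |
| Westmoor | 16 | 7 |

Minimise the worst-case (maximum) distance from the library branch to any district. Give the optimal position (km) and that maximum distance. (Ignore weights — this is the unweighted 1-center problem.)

The 1-center on a line is the midpoint of the two extreme points: leftmost at 5, rightmost at 16.
Optimal location = (5 + 16)/2 = 10.5; maximum distance = (16 − 5)/2 = 5.5.

location 10.5, max distance 5.5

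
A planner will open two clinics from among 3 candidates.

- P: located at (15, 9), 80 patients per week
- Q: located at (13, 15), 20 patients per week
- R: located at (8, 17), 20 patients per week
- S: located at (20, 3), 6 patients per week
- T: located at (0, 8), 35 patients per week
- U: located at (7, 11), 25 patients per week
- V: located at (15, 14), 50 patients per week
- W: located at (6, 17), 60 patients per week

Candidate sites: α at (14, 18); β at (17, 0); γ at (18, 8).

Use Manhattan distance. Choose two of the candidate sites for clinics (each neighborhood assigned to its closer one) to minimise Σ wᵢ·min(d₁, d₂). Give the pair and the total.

Evaluate every pair (each demand assigned to the nearer of the two):
  {α, γ}: total = 2352
  {α, β}: total = 3036
  {β, γ}: total = 3666
Best pair: {α, γ} with total 2352.

{α, γ}, total 2352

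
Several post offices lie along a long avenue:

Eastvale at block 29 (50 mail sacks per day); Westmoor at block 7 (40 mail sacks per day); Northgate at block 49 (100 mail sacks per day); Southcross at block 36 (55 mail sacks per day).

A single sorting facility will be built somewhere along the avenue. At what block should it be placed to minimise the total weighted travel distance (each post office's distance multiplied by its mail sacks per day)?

For a sum of weighted absolute distances on a line, the optimum is the weighted median (not the mean). Total weight W = 245; half-weight = 122.5.
Sort by position and accumulate weight:
  block 7 (Westmoor, w=40) → cum 40
  block 29 (Eastvale, w=50) → cum 90
  block 36 (Southcross, w=55) → cum 145  ≥ 122.5 → median here
  block 49 (Northgate, w=100) → cum 245
Optimal location: block 36.

x = 36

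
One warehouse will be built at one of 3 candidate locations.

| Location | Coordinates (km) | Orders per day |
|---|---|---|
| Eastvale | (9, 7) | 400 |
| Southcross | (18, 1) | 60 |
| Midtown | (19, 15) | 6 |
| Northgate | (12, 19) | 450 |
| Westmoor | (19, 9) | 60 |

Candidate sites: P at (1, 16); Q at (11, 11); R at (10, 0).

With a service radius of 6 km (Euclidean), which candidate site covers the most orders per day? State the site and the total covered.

Coverage radius r = 6 km; a point is covered iff (Δx)²+(Δy)² ≤ 6² = 36.
  P (1, 16): covers {none} → 0
  Q (11, 11): covers {Eastvale} → 400
  R (10, 0): covers {none} → 0
Maximum coverage at Q: 400 orders per day.

Q, covering 400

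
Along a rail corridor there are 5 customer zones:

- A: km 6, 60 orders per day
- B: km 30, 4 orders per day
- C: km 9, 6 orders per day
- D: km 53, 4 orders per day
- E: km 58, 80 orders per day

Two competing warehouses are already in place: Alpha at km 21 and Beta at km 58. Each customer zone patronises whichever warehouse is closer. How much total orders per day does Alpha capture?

The indifferent point is the midpoint (21+58)/2 = 39.5; customer zones left of it (closer to Alpha at 21) go to Alpha, those right go to Beta.
  A at 6 (w=60) → Alpha
  C at 9 (w=6) → Alpha
  B at 30 (w=4) → Alpha
  D at 53 (w=4) → Beta
  E at 58 (w=80) → Beta
Alpha captures 70; Beta captures 84.

70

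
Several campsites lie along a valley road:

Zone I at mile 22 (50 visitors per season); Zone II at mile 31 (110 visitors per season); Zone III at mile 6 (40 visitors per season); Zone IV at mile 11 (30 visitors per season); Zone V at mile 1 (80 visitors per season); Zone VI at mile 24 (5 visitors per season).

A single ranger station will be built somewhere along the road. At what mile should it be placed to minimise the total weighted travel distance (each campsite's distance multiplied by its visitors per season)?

x = 22

For a sum of weighted absolute distances on a line, the optimum is the weighted median (not the mean). Total weight W = 315; half-weight = 157.5.
Sort by position and accumulate weight:
  mile 1 (Zone V, w=80) → cum 80
  mile 6 (Zone III, w=40) → cum 120
  mile 11 (Zone IV, w=30) → cum 150
  mile 22 (Zone I, w=50) → cum 200  ≥ 157.5 → median here
  mile 24 (Zone VI, w=5) → cum 205
  mile 31 (Zone II, w=110) → cum 315
Optimal location: mile 22.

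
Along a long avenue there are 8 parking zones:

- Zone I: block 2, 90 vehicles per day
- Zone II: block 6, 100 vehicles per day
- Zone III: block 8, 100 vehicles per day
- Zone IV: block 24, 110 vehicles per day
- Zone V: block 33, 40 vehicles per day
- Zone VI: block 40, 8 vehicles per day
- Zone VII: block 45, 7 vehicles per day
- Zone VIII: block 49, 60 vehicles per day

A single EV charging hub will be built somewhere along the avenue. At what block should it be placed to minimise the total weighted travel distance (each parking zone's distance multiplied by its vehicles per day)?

For a sum of weighted absolute distances on a line, the optimum is the weighted median (not the mean). Total weight W = 515; half-weight = 257.5.
Sort by position and accumulate weight:
  block 2 (Zone I, w=90) → cum 90
  block 6 (Zone II, w=100) → cum 190
  block 8 (Zone III, w=100) → cum 290  ≥ 257.5 → median here
  block 24 (Zone IV, w=110) → cum 400
  block 33 (Zone V, w=40) → cum 440
  block 40 (Zone VI, w=8) → cum 448
  block 45 (Zone VII, w=7) → cum 455
  block 49 (Zone VIII, w=60) → cum 515
Optimal location: block 8.

x = 8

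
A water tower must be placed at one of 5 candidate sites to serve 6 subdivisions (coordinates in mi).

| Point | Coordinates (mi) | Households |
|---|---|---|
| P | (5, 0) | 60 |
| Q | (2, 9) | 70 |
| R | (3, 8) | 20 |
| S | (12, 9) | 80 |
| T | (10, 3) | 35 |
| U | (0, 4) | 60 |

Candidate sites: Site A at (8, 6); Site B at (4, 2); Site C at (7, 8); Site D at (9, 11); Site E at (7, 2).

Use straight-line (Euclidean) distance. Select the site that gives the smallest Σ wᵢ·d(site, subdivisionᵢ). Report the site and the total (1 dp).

Site A, total 2000.7 mi

Total weighted distance at each candidate:
  Site A (8, 6): total = 2000.7
  Site B (4, 2): total = 2097.1
  Site C (7, 8): total = 2027.4
  Site D (9, 11): total = 2600.8
  Site E (7, 2): total = 2151.8
Minimum is at Site A with total 2000.7 mi.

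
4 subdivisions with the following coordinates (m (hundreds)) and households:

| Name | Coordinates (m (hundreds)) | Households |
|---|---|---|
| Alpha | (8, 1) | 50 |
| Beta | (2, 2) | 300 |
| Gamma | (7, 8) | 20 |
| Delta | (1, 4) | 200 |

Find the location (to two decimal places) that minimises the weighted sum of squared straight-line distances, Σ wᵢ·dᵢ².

The minimiser of Σwᵢ‖p−pᵢ‖² is the weighted centroid p* = (Σwᵢpᵢ)/(Σwᵢ).
Σwᵢ = 570.
Σwᵢxᵢ = 50·8 + 300·2 + 20·7 + 200·1 = 1340.
Σwᵢyᵢ = 50·1 + 300·2 + 20·8 + 200·4 = 1610.
x* = 1340/570 = 2.35, y* = 1610/570 = 2.82.

(2.35, 2.82)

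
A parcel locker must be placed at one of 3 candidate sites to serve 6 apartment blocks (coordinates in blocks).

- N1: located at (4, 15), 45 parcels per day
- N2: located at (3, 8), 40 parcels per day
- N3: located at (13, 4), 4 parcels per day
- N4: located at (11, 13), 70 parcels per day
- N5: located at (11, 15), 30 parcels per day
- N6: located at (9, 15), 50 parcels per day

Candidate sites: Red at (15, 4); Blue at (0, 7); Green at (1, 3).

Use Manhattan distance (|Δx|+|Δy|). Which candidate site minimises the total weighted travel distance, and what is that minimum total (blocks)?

Blue, total 3374 blocks

Total weighted distance at each candidate:
  Red (15, 4): total = 3848
  Blue (0, 7): total = 3374
  Green (1, 3): total = 4067
Minimum is at Blue with total 3374 blocks.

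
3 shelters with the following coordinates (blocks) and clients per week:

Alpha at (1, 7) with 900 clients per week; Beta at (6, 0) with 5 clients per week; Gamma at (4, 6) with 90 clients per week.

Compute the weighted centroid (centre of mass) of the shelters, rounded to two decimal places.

(1.30, 6.87)

The minimiser of Σwᵢ‖p−pᵢ‖² is the weighted centroid p* = (Σwᵢpᵢ)/(Σwᵢ).
Σwᵢ = 995.
Σwᵢxᵢ = 900·1 + 5·6 + 90·4 = 1290.
Σwᵢyᵢ = 900·7 + 5·0 + 90·6 = 6840.
x* = 1290/995 = 1.30, y* = 6840/995 = 6.87.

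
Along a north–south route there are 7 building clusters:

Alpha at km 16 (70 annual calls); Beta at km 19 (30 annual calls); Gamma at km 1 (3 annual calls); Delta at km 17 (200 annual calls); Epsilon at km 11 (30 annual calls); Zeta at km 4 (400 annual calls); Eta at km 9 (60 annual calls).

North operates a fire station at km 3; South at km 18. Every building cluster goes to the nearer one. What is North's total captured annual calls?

463

The indifferent point is the midpoint (3+18)/2 = 10.5; building clusters left of it (closer to North at 3) go to North, those right go to South.
  Gamma at 1 (w=3) → North
  Zeta at 4 (w=400) → North
  Eta at 9 (w=60) → North
  Epsilon at 11 (w=30) → South
  Alpha at 16 (w=70) → South
  Delta at 17 (w=200) → South
  Beta at 19 (w=30) → South
North captures 463; South captures 330.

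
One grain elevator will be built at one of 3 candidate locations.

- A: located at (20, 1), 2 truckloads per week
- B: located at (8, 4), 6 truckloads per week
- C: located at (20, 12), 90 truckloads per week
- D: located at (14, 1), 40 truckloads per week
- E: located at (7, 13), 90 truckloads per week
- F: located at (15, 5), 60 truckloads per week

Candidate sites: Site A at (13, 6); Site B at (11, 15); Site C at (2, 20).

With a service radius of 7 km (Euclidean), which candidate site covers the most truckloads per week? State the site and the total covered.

Site A, covering 106

Coverage radius r = 7 km; a point is covered iff (Δx)²+(Δy)² ≤ 7² = 49.
  Site A (13, 6): covers {B, D, F} → 106
  Site B (11, 15): covers {E} → 90
  Site C (2, 20): covers {none} → 0
Maximum coverage at Site A: 106 truckloads per week.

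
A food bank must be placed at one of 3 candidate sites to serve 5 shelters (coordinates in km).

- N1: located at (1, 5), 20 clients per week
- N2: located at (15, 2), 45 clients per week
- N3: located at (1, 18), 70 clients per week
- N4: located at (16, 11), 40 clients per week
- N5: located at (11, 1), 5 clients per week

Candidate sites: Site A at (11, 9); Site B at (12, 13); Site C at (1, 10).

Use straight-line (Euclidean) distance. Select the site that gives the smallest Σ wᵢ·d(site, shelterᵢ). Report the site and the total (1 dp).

Total weighted distance at each candidate:
  Site A (11, 9): total = 1775.4
  Site B (12, 13): total = 1870.0
  Site C (1, 10): total = 2054.2
Minimum is at Site A with total 1775.4 km.

Site A, total 1775.4 km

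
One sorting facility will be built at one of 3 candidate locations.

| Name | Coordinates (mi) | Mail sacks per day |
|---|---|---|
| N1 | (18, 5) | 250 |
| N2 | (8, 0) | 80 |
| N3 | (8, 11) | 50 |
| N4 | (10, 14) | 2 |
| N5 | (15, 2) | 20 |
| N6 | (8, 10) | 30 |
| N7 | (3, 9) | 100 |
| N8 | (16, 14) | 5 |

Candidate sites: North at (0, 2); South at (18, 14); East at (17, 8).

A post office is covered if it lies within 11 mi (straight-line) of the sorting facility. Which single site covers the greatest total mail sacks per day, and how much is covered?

Coverage radius r = 11 mi; a point is covered iff (Δx)²+(Δy)² ≤ 11² = 121.
  North (0, 2): covers {N2, N7} → 180
  South (18, 14): covers {N1, N3, N4, N6, N8} → 337
  East (17, 8): covers {N1, N3, N4, N5, N6, N8} → 357
Maximum coverage at East: 357 mail sacks per day.

East, covering 357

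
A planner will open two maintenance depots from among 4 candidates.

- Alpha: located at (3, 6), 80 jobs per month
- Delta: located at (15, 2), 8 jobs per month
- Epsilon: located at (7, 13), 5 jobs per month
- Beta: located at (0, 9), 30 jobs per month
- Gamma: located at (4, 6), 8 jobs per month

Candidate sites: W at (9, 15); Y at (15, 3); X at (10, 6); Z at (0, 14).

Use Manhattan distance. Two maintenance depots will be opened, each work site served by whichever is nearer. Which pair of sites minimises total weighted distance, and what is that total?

{X, Z}, total 870

Evaluate every pair (each demand assigned to the nearer of the two):
  {X, Z}: total = 870
  {Y, X}: total = 1056
  {W, X}: total = 1090
  {Y, Z}: total = 1174
  {W, Z}: total = 1298
  {W, Y}: total = 1790
Best pair: {X, Z} with total 870.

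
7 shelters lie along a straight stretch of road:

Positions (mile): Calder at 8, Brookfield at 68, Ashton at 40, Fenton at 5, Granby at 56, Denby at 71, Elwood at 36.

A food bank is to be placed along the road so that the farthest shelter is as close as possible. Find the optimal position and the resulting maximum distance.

location 38, max distance 33

The 1-center on a line is the midpoint of the two extreme points: leftmost at 5, rightmost at 71.
Optimal location = (5 + 71)/2 = 38; maximum distance = (71 − 5)/2 = 33.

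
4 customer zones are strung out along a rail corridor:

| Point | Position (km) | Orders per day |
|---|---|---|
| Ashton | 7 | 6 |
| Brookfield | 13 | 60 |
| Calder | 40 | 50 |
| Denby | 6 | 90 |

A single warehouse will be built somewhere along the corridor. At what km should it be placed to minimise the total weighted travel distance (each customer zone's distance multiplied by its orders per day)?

For a sum of weighted absolute distances on a line, the optimum is the weighted median (not the mean). Total weight W = 206; half-weight = 103.
Sort by position and accumulate weight:
  km 6 (Denby, w=90) → cum 90
  km 7 (Ashton, w=6) → cum 96
  km 13 (Brookfield, w=60) → cum 156  ≥ 103 → median here
  km 40 (Calder, w=50) → cum 206
Optimal location: km 13.

x = 13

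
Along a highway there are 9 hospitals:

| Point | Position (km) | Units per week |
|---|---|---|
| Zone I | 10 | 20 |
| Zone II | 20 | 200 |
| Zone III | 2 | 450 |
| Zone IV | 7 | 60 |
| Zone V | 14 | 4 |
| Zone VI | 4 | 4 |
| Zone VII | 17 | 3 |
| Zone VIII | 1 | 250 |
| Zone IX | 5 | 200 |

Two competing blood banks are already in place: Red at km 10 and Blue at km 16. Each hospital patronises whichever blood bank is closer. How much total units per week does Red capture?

The indifferent point is the midpoint (10+16)/2 = 13; hospitals left of it (closer to Red at 10) go to Red, those right go to Blue.
  Zone VIII at 1 (w=250) → Red
  Zone III at 2 (w=450) → Red
  Zone VI at 4 (w=4) → Red
  Zone IX at 5 (w=200) → Red
  Zone IV at 7 (w=60) → Red
  Zone I at 10 (w=20) → Red
  Zone V at 14 (w=4) → Blue
  Zone VII at 17 (w=3) → Blue
  Zone II at 20 (w=200) → Blue
Red captures 984; Blue captures 207.

984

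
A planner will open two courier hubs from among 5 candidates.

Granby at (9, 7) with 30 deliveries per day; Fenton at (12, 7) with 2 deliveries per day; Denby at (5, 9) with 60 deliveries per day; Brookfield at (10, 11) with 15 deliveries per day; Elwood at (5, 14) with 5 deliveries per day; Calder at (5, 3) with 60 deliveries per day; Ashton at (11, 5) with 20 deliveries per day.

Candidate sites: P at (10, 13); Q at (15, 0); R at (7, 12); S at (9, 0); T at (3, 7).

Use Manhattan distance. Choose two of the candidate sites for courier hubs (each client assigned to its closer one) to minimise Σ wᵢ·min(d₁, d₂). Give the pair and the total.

Evaluate every pair (each demand assigned to the nearer of the two):
  {P, T}: total = 1036
  {R, T}: total = 1078
  {S, T}: total = 1148
  {R, S}: total = 1170
  {Q, T}: total = 1188
  {P, S}: total = 1386
  {P, R}: total = 1416
  {Q, R}: total = 1450
  {P, Q}: total = 1786
  {Q, S}: total = 1840
Best pair: {P, T} with total 1036.

{P, T}, total 1036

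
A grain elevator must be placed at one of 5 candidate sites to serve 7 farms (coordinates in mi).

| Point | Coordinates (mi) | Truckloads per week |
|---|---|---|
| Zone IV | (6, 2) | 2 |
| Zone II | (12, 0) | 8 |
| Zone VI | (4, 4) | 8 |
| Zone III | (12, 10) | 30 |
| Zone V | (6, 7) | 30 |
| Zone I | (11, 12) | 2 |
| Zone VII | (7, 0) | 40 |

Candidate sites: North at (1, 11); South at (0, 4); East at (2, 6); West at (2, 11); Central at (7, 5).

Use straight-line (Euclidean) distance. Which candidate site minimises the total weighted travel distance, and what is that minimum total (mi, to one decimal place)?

Central, total 583.5 mi

Total weighted distance at each candidate:
  North (1, 11): total = 1250.7
  South (0, 4): total = 1099.3
  East (2, 6): total = 908.1
  West (2, 11): total = 1169.5
  Central (7, 5): total = 583.5
Minimum is at Central with total 583.5 mi.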